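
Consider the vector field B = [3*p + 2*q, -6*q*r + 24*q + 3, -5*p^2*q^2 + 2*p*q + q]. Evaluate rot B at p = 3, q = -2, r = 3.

(175, 124, -2)

(∇×B)₁ = ∂B₃/∂q − ∂B₂/∂r = -10*p^2*q + 2*p + 6*q + 1
(∇×B)₂ = ∂B₁/∂r − ∂B₃/∂p = 10*p*q^2 - 2*q
(∇×B)₃ = ∂B₂/∂p − ∂B₁/∂q = -2
∇×B = (-10*p^2*q + 2*p + 6*q + 1, 10*p*q^2 - 2*q, -2)
At (3, -2, 3): (175, 124, -2).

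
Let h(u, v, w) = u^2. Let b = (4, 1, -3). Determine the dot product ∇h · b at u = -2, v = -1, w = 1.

∂h/∂u = 2*u
∂h/∂v = 0
∂h/∂w = 0
∇h at (-2, -1, 1) = (-4, 0, 0)
∇h · b = (-4)(4) + (0)(1) + (0)(-3) = -16

-16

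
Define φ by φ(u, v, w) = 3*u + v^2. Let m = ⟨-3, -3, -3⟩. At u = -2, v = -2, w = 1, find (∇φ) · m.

3

∂φ/∂u = 3
∂φ/∂v = 2*v
∂φ/∂w = 0
∇φ at (-2, -2, 1) = (3, -4, 0)
∇φ · m = (3)(-3) + (-4)(-3) + (0)(-3) = 3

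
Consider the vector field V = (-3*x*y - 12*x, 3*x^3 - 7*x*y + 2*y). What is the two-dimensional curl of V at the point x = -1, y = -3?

27

∂V₂/∂x = 9*x^2 - 7*y
∂V₁/∂y = -3*x
Scalar curl = 9*x^2 + 3*x - 7*y
At (-1, -3): 27.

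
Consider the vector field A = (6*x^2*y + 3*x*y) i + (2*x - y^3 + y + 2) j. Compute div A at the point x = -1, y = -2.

7

∂A₁/∂x = 12*x*y + 3*y
∂A₂/∂y = -3*y^2 + 1
∇·A = 12*x*y - 3*y^2 + 3*y + 1
At (-1, -2): 7.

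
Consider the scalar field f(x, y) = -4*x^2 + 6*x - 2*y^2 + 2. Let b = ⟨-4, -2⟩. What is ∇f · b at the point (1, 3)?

32

∂f/∂x = -8*x + 6
∂f/∂y = -4*y
∇f at (1, 3) = (-2, -12)
∇f · b = (-2)(-4) + (-12)(-2) = 32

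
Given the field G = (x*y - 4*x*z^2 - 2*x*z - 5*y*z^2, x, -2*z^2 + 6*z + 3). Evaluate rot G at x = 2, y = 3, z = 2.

(∇×G)₁ = ∂G₃/∂y − ∂G₂/∂z = 0
(∇×G)₂ = ∂G₁/∂z − ∂G₃/∂x = -8*x*z - 2*x - 10*y*z
(∇×G)₃ = ∂G₂/∂x − ∂G₁/∂y = -x + 5*z^2 + 1
∇×G = (0, -8*x*z - 2*x - 10*y*z, -x + 5*z^2 + 1)
At (2, 3, 2): (0, -96, 19).

(0, -96, 19)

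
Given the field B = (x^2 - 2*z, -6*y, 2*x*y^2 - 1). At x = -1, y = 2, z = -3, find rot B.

(∇×B)₁ = ∂B₃/∂y − ∂B₂/∂z = 4*x*y
(∇×B)₂ = ∂B₁/∂z − ∂B₃/∂x = -2*y^2 - 2
(∇×B)₃ = ∂B₂/∂x − ∂B₁/∂y = 0
∇×B = (4*x*y, -2*y^2 - 2, 0)
At (-1, 2, -3): (-8, -10, 0).

(-8, -10, 0)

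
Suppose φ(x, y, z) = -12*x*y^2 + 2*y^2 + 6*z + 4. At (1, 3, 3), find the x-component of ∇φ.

-108

(∇φ)_1 = ∂φ/∂x = -12*y^2
At (1, 3, 3): -108.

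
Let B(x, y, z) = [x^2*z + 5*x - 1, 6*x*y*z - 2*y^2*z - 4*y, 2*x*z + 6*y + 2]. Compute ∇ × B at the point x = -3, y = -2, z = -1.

(∇×B)₁ = ∂B₃/∂y − ∂B₂/∂z = -6*x*y + 2*y^2 + 6
(∇×B)₂ = ∂B₁/∂z − ∂B₃/∂x = x^2 - 2*z
(∇×B)₃ = ∂B₂/∂x − ∂B₁/∂y = 6*y*z
∇×B = (-6*x*y + 2*y^2 + 6, x^2 - 2*z, 6*y*z)
At (-3, -2, -1): (-22, 11, 12).

(-22, 11, 12)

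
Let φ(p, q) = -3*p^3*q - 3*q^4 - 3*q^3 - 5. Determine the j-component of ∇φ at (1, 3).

(∇φ)_2 = ∂φ/∂q = -3*p^3 - 12*q^3 - 9*q^2
At (1, 3): -408.

-408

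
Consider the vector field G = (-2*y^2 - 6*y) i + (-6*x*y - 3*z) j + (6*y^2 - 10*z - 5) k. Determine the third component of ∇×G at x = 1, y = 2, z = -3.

2

(∇×G)_3 = ∂G₂/∂x − ∂G₁/∂y
= -6*y − (-4*y - 6)
= -2*y + 6
At (1, 2, -3): 2.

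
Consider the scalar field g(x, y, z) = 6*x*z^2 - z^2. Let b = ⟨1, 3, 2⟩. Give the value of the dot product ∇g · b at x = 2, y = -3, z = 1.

50

∂g/∂x = 6*z^2
∂g/∂y = 0
∂g/∂z = 12*x*z - 2*z
∇g at (2, -3, 1) = (6, 0, 22)
∇g · b = (6)(1) + (0)(3) + (22)(2) = 50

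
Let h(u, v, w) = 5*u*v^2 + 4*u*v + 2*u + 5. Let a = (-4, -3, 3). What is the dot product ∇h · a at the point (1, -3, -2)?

∂h/∂u = 5*v^2 + 4*v + 2
∂h/∂v = 10*u*v + 4*u
∂h/∂w = 0
∇h at (1, -3, -2) = (35, -26, 0)
∇h · a = (35)(-4) + (-26)(-3) + (0)(3) = -62

-62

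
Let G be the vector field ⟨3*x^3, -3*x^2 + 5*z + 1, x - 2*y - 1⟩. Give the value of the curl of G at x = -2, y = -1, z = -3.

(-7, -1, 12)

(∇×G)₁ = ∂G₃/∂y − ∂G₂/∂z = -7
(∇×G)₂ = ∂G₁/∂z − ∂G₃/∂x = -1
(∇×G)₃ = ∂G₂/∂x − ∂G₁/∂y = -6*x
∇×G = (-7, -1, -6*x)
At (-2, -1, -3): (-7, -1, 12).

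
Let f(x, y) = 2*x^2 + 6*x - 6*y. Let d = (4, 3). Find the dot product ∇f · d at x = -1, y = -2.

∂f/∂x = 4*x + 6
∂f/∂y = -6
∇f at (-1, -2) = (2, -6)
∇f · d = (2)(4) + (-6)(3) = -10

-10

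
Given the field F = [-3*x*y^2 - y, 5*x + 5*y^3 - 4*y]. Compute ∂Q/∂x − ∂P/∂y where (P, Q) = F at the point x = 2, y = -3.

∂F₂/∂x = 5
∂F₁/∂y = -6*x*y - 1
Scalar curl = 6*x*y + 6
At (2, -3): -30.

-30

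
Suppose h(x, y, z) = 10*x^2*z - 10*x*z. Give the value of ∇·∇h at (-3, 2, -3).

-60

∂²h/∂x² = 20*z
∂²h/∂y² = 0
∂²h/∂z² = 0
∇²h = 20*z
At (-3, 2, -3): -60.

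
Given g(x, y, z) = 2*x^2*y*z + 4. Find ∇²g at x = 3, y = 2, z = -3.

∂²g/∂x² = 4*y*z
∂²g/∂y² = 0
∂²g/∂z² = 0
∇²g = 4*y*z
At (3, 2, -3): -24.

-24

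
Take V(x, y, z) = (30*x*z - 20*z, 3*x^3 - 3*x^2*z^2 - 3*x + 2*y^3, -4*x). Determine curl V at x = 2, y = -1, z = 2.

(48, 44, -15)

(∇×V)₁ = ∂V₃/∂y − ∂V₂/∂z = 6*x^2*z
(∇×V)₂ = ∂V₁/∂z − ∂V₃/∂x = 30*x - 16
(∇×V)₃ = ∂V₂/∂x − ∂V₁/∂y = 9*x^2 - 6*x*z^2 - 3
∇×V = (6*x^2*z, 30*x - 16, 9*x^2 - 6*x*z^2 - 3)
At (2, -1, 2): (48, 44, -15).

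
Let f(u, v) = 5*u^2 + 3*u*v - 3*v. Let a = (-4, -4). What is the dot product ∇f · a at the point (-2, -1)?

∂f/∂u = 10*u + 3*v
∂f/∂v = 3*u - 3
∇f at (-2, -1) = (-23, -9)
∇f · a = (-23)(-4) + (-9)(-4) = 128

128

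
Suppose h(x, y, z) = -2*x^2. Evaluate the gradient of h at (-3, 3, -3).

(12, 0, 0)

∂h/∂x = -4*x
∂h/∂y = 0
∂h/∂z = 0
∇h = (-4*x, 0, 0)
At (-3, 3, -3): (12, 0, 0).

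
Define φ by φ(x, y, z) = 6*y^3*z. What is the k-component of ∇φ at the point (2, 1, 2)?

(∇φ)_3 = ∂φ/∂z = 6*y^3
At (2, 1, 2): 6.

6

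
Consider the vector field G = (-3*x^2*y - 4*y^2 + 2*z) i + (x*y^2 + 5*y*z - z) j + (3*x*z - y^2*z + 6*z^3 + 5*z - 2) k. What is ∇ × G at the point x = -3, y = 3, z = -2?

(∇×G)₁ = ∂G₃/∂y − ∂G₂/∂z = -2*y*z - 5*y + 1
(∇×G)₂ = ∂G₁/∂z − ∂G₃/∂x = -3*z + 2
(∇×G)₃ = ∂G₂/∂x − ∂G₁/∂y = 3*x^2 + y^2 + 8*y
∇×G = (-2*y*z - 5*y + 1, -3*z + 2, 3*x^2 + y^2 + 8*y)
At (-3, 3, -2): (-2, 8, 60).

(-2, 8, 60)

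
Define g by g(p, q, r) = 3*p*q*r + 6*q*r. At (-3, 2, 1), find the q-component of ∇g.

(∇g)_2 = ∂g/∂q = 3*p*r + 6*r
At (-3, 2, 1): -3.

-3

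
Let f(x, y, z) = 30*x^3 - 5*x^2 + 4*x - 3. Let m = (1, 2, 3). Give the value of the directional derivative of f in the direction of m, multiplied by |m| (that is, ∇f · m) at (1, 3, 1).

84

∂f/∂x = 90*x^2 - 10*x + 4
∂f/∂y = 0
∂f/∂z = 0
∇f at (1, 3, 1) = (84, 0, 0)
∇f · m = (84)(1) + (0)(2) + (0)(3) = 84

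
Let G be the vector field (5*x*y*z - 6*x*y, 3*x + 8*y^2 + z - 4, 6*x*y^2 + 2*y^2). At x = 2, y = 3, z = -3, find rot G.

(83, -24, 45)

(∇×G)₁ = ∂G₃/∂y − ∂G₂/∂z = 12*x*y + 4*y - 1
(∇×G)₂ = ∂G₁/∂z − ∂G₃/∂x = 5*x*y - 6*y^2
(∇×G)₃ = ∂G₂/∂x − ∂G₁/∂y = -5*x*z + 6*x + 3
∇×G = (12*x*y + 4*y - 1, 5*x*y - 6*y^2, -5*x*z + 6*x + 3)
At (2, 3, -3): (83, -24, 45).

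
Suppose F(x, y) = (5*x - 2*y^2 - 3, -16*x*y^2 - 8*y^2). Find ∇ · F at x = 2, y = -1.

∂F₁/∂x = 5
∂F₂/∂y = -32*x*y - 16*y
∇·F = -32*x*y - 16*y + 5
At (2, -1): 85.

85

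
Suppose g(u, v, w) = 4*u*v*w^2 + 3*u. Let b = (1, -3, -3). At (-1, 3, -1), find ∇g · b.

-45

∂g/∂u = 4*v*w^2 + 3
∂g/∂v = 4*u*w^2
∂g/∂w = 8*u*v*w
∇g at (-1, 3, -1) = (15, -4, 24)
∇g · b = (15)(1) + (-4)(-3) + (24)(-3) = -45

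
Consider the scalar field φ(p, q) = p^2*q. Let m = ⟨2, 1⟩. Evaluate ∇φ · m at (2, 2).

∂φ/∂p = 2*p*q
∂φ/∂q = p^2
∇φ at (2, 2) = (8, 4)
∇φ · m = (8)(2) + (4)(1) = 20

20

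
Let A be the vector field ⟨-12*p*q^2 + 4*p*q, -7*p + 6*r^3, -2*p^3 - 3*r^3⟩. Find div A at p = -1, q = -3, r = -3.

-201

∂A₁/∂p = -12*q^2 + 4*q
∂A₂/∂q = 0
∂A₃/∂r = -9*r^2
∇·A = -12*q^2 + 4*q - 9*r^2
At (-1, -3, -3): -201.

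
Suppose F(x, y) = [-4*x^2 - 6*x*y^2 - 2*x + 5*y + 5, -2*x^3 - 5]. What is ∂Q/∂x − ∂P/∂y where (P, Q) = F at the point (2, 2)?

19

∂F₂/∂x = -6*x^2
∂F₁/∂y = -12*x*y + 5
Scalar curl = -6*x^2 + 12*x*y - 5
At (2, 2): 19.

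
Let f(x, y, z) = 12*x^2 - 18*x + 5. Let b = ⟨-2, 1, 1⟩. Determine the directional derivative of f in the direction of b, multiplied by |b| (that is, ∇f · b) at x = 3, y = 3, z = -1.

∂f/∂x = 24*x - 18
∂f/∂y = 0
∂f/∂z = 0
∇f at (3, 3, -1) = (54, 0, 0)
∇f · b = (54)(-2) + (0)(1) + (0)(1) = -108

-108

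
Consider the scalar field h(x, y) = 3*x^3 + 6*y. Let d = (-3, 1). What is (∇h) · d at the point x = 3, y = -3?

-237

∂h/∂x = 9*x^2
∂h/∂y = 6
∇h at (3, -3) = (81, 6)
∇h · d = (81)(-3) + (6)(1) = -237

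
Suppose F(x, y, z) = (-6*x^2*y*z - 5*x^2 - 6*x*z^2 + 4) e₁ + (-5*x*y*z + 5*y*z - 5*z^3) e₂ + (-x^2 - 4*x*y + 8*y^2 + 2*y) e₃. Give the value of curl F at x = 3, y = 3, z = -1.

(83, -108, -39)

(∇×F)₁ = ∂F₃/∂y − ∂F₂/∂z = 5*x*y - 4*x + 11*y + 15*z^2 + 2
(∇×F)₂ = ∂F₁/∂z − ∂F₃/∂x = -6*x^2*y - 12*x*z + 2*x + 4*y
(∇×F)₃ = ∂F₂/∂x − ∂F₁/∂y = 6*x^2*z - 5*y*z
∇×F = (5*x*y - 4*x + 11*y + 15*z^2 + 2, -6*x^2*y - 12*x*z + 2*x + 4*y, 6*x^2*z - 5*y*z)
At (3, 3, -1): (83, -108, -39).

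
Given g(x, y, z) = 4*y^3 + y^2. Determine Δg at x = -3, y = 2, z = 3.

50

∂²g/∂x² = 0
∂²g/∂y² = 2*(12*y + 1)
∂²g/∂z² = 0
∇²g = 24*y + 2
At (-3, 2, 3): 50.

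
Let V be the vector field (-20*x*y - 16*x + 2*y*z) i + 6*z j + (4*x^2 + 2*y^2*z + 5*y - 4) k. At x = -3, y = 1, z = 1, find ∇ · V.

-34

∂V₁/∂x = -20*y - 16
∂V₂/∂y = 0
∂V₃/∂z = 2*y^2
∇·V = 2*y^2 - 20*y - 16
At (-3, 1, 1): -34.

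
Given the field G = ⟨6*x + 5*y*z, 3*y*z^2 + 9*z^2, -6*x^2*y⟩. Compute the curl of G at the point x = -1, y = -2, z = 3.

(∇×G)₁ = ∂G₃/∂y − ∂G₂/∂z = -6*x^2 - 6*y*z - 18*z
(∇×G)₂ = ∂G₁/∂z − ∂G₃/∂x = 12*x*y + 5*y
(∇×G)₃ = ∂G₂/∂x − ∂G₁/∂y = -5*z
∇×G = (-6*x^2 - 6*y*z - 18*z, 12*x*y + 5*y, -5*z)
At (-1, -2, 3): (-24, 14, -15).

(-24, 14, -15)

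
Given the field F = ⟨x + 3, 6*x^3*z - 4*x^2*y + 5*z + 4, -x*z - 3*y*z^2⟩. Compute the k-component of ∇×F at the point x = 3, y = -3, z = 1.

(∇×F)_3 = ∂F₂/∂x − ∂F₁/∂y
= 18*x^2*z - 8*x*y − (0)
= 18*x^2*z - 8*x*y
At (3, -3, 1): 234.

234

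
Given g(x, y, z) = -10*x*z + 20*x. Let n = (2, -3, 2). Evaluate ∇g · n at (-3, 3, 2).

∂g/∂x = -10*z + 20
∂g/∂y = 0
∂g/∂z = -10*x
∇g at (-3, 3, 2) = (0, 0, 30)
∇g · n = (0)(2) + (0)(-3) + (30)(2) = 60

60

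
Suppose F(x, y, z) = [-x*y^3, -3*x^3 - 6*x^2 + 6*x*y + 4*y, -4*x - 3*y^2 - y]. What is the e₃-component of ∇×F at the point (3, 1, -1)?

(∇×F)_3 = ∂F₂/∂x − ∂F₁/∂y
= -9*x^2 - 12*x + 6*y − (-3*x*y^2)
= -9*x^2 + 3*x*y^2 - 12*x + 6*y
At (3, 1, -1): -102.

-102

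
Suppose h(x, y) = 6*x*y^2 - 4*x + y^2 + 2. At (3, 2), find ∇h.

(20, 76)

∂h/∂x = 6*y^2 - 4
∂h/∂y = 12*x*y + 2*y
∇h = (6*y^2 - 4, 12*x*y + 2*y)
At (3, 2): (20, 76).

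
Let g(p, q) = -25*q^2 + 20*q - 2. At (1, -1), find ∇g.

(0, 70)

∂g/∂p = 0
∂g/∂q = -50*q + 20
∇g = (0, -50*q + 20)
At (1, -1): (0, 70).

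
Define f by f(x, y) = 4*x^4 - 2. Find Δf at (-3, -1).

432

∂²f/∂x² = 48*x^2
∂²f/∂y² = 0
∇²f = 48*x^2
At (-3, -1): 432.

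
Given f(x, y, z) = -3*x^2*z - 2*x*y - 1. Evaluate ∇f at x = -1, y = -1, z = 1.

∂f/∂x = -6*x*z - 2*y
∂f/∂y = -2*x
∂f/∂z = -3*x^2
∇f = (-6*x*z - 2*y, -2*x, -3*x^2)
At (-1, -1, 1): (8, 2, -3).

(8, 2, -3)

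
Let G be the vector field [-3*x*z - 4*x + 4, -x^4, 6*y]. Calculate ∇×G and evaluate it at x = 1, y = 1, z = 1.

(∇×G)₁ = ∂G₃/∂y − ∂G₂/∂z = 6
(∇×G)₂ = ∂G₁/∂z − ∂G₃/∂x = -3*x
(∇×G)₃ = ∂G₂/∂x − ∂G₁/∂y = -4*x^3
∇×G = (6, -3*x, -4*x^3)
At (1, 1, 1): (6, -3, -4).

(6, -3, -4)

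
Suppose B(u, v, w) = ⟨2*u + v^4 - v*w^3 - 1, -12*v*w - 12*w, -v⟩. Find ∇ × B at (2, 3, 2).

(47, -36, -100)

(∇×B)₁ = ∂B₃/∂v − ∂B₂/∂w = 12*v + 11
(∇×B)₂ = ∂B₁/∂w − ∂B₃/∂u = -3*v*w^2
(∇×B)₃ = ∂B₂/∂u − ∂B₁/∂v = -4*v^3 + w^3
∇×B = (12*v + 11, -3*v*w^2, -4*v^3 + w^3)
At (2, 3, 2): (47, -36, -100).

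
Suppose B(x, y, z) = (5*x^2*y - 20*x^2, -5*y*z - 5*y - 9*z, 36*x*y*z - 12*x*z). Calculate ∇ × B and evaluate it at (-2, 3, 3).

(∇×B)₁ = ∂B₃/∂y − ∂B₂/∂z = 36*x*z + 5*y + 9
(∇×B)₂ = ∂B₁/∂z − ∂B₃/∂x = -36*y*z + 12*z
(∇×B)₃ = ∂B₂/∂x − ∂B₁/∂y = -5*x^2
∇×B = (36*x*z + 5*y + 9, -36*y*z + 12*z, -5*x^2)
At (-2, 3, 3): (-192, -288, -20).

(-192, -288, -20)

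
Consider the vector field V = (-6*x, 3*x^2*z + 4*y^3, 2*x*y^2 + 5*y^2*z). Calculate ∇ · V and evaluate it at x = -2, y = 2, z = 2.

62

∂V₁/∂x = -6
∂V₂/∂y = 12*y^2
∂V₃/∂z = 5*y^2
∇·V = 17*y^2 - 6
At (-2, 2, 2): 62.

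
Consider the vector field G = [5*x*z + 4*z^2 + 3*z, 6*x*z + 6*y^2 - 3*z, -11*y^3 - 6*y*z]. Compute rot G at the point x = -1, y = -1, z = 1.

(-30, 6, 6)

(∇×G)₁ = ∂G₃/∂y − ∂G₂/∂z = -6*x - 33*y^2 - 6*z + 3
(∇×G)₂ = ∂G₁/∂z − ∂G₃/∂x = 5*x + 8*z + 3
(∇×G)₃ = ∂G₂/∂x − ∂G₁/∂y = 6*z
∇×G = (-6*x - 33*y^2 - 6*z + 3, 5*x + 8*z + 3, 6*z)
At (-1, -1, 1): (-30, 6, 6).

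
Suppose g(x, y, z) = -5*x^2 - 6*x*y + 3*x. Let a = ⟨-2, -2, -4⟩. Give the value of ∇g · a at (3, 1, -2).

102

∂g/∂x = -10*x - 6*y + 3
∂g/∂y = -6*x
∂g/∂z = 0
∇g at (3, 1, -2) = (-33, -18, 0)
∇g · a = (-33)(-2) + (-18)(-2) + (0)(-4) = 102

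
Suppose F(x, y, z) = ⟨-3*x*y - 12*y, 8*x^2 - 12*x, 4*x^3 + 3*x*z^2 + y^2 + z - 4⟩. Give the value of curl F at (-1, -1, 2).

(∇×F)₁ = ∂F₃/∂y − ∂F₂/∂z = 2*y
(∇×F)₂ = ∂F₁/∂z − ∂F₃/∂x = -12*x^2 - 3*z^2
(∇×F)₃ = ∂F₂/∂x − ∂F₁/∂y = 19*x
∇×F = (2*y, -12*x^2 - 3*z^2, 19*x)
At (-1, -1, 2): (-2, -24, -19).

(-2, -24, -19)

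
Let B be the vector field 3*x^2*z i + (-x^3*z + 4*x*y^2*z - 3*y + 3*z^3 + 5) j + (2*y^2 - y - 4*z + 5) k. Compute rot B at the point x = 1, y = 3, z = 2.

(-60, 3, 66)

(∇×B)₁ = ∂B₃/∂y − ∂B₂/∂z = x^3 - 4*x*y^2 + 4*y - 9*z^2 - 1
(∇×B)₂ = ∂B₁/∂z − ∂B₃/∂x = 3*x^2
(∇×B)₃ = ∂B₂/∂x − ∂B₁/∂y = -3*x^2*z + 4*y^2*z
∇×B = (x^3 - 4*x*y^2 + 4*y - 9*z^2 - 1, 3*x^2, -3*x^2*z + 4*y^2*z)
At (1, 3, 2): (-60, 3, 66).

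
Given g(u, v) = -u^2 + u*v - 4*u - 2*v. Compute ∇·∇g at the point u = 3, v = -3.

∂²g/∂u² = -2
∂²g/∂v² = 0
∇²g = -2
At (3, -3): -2.

-2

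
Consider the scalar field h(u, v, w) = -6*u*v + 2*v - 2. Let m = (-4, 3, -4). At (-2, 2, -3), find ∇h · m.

90

∂h/∂u = -6*v
∂h/∂v = -6*u + 2
∂h/∂w = 0
∇h at (-2, 2, -3) = (-12, 14, 0)
∇h · m = (-12)(-4) + (14)(3) + (0)(-4) = 90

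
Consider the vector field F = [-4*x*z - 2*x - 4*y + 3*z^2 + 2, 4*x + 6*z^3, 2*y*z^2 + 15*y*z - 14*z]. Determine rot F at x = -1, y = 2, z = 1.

(-1, 10, 8)

(∇×F)₁ = ∂F₃/∂y − ∂F₂/∂z = -16*z^2 + 15*z
(∇×F)₂ = ∂F₁/∂z − ∂F₃/∂x = -4*x + 6*z
(∇×F)₃ = ∂F₂/∂x − ∂F₁/∂y = 8
∇×F = (-16*z^2 + 15*z, -4*x + 6*z, 8)
At (-1, 2, 1): (-1, 10, 8).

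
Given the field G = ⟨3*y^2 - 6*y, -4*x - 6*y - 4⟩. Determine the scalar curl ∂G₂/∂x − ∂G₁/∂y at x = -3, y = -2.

∂G₂/∂x = -4
∂G₁/∂y = 6*y - 6
Scalar curl = -6*y + 2
At (-3, -2): 14.

14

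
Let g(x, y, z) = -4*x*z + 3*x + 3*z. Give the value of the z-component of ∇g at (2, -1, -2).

-5

(∇g)_3 = ∂g/∂z = -4*x + 3
At (2, -1, -2): -5.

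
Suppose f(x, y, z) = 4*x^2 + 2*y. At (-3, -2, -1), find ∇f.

∂f/∂x = 8*x
∂f/∂y = 2
∂f/∂z = 0
∇f = (8*x, 2, 0)
At (-3, -2, -1): (-24, 2, 0).

(-24, 2, 0)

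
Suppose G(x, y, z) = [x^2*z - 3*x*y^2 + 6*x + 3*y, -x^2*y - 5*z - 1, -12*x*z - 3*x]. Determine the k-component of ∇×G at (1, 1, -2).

(∇×G)_3 = ∂G₂/∂x − ∂G₁/∂y
= -2*x*y − (-6*x*y + 3)
= 4*x*y - 3
At (1, 1, -2): 1.

1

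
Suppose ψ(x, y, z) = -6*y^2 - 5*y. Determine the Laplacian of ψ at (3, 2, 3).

∂²ψ/∂x² = 0
∂²ψ/∂y² = -12
∂²ψ/∂z² = 0
∇²ψ = -12
At (3, 2, 3): -12.

-12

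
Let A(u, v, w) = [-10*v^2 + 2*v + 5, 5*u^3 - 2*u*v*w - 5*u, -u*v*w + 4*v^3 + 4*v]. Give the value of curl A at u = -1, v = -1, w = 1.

(∇×A)₁ = ∂A₃/∂v − ∂A₂/∂w = 2*u*v - u*w + 12*v^2 + 4
(∇×A)₂ = ∂A₁/∂w − ∂A₃/∂u = v*w
(∇×A)₃ = ∂A₂/∂u − ∂A₁/∂v = 15*u^2 - 2*v*w + 20*v - 7
∇×A = (2*u*v - u*w + 12*v^2 + 4, v*w, 15*u^2 - 2*v*w + 20*v - 7)
At (-1, -1, 1): (19, -1, -10).

(19, -1, -10)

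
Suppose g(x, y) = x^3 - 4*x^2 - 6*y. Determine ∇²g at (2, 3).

4

∂²g/∂x² = 2*(3*x - 4)
∂²g/∂y² = 0
∇²g = 6*x - 8
At (2, 3): 4.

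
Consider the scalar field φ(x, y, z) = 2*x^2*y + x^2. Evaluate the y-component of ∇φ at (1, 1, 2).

2

(∇φ)_2 = ∂φ/∂y = 2*x^2
At (1, 1, 2): 2.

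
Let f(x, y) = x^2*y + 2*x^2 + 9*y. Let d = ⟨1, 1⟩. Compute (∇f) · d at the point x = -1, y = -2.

10

∂f/∂x = 2*x*y + 4*x
∂f/∂y = x^2 + 9
∇f at (-1, -2) = (0, 10)
∇f · d = (0)(1) + (10)(1) = 10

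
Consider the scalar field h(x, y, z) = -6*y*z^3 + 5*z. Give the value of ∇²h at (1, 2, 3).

∂²h/∂x² = 0
∂²h/∂y² = 0
∂²h/∂z² = -36*y*z
∇²h = -36*y*z
At (1, 2, 3): -216.

-216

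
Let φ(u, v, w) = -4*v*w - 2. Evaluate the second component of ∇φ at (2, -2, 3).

-12

(∇φ)_2 = ∂φ/∂v = -4*w
At (2, -2, 3): -12.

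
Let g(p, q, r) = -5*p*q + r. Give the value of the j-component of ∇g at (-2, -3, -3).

(∇g)_2 = ∂g/∂q = -5*p
At (-2, -3, -3): 10.

10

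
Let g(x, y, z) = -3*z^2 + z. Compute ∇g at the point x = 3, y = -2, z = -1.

∂g/∂x = 0
∂g/∂y = 0
∂g/∂z = -6*z + 1
∇g = (0, 0, -6*z + 1)
At (3, -2, -1): (0, 0, 7).

(0, 0, 7)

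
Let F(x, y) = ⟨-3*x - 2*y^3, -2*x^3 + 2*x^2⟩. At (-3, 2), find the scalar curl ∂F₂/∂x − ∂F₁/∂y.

∂F₂/∂x = -6*x^2 + 4*x
∂F₁/∂y = -6*y^2
Scalar curl = -6*x^2 + 4*x + 6*y^2
At (-3, 2): -42.

-42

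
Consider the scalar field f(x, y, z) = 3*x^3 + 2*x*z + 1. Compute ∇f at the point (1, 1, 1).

∂f/∂x = 9*x^2 + 2*z
∂f/∂y = 0
∂f/∂z = 2*x
∇f = (9*x^2 + 2*z, 0, 2*x)
At (1, 1, 1): (11, 0, 2).

(11, 0, 2)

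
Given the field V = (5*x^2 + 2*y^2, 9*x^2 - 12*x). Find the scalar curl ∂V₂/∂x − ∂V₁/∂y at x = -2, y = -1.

-44

∂V₂/∂x = 18*x - 12
∂V₁/∂y = 4*y
Scalar curl = 18*x - 4*y - 12
At (-2, -1): -44.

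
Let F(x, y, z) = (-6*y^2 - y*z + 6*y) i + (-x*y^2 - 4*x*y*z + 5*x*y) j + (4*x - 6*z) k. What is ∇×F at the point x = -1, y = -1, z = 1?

(4, -3, -19)

(∇×F)₁ = ∂F₃/∂y − ∂F₂/∂z = 4*x*y
(∇×F)₂ = ∂F₁/∂z − ∂F₃/∂x = -y - 4
(∇×F)₃ = ∂F₂/∂x − ∂F₁/∂y = -y^2 - 4*y*z + 17*y + z - 6
∇×F = (4*x*y, -y - 4, -y^2 - 4*y*z + 17*y + z - 6)
At (-1, -1, 1): (4, -3, -19).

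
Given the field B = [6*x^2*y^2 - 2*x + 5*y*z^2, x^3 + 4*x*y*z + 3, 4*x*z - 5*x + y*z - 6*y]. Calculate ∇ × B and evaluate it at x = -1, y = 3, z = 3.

(9, 83, -42)

(∇×B)₁ = ∂B₃/∂y − ∂B₂/∂z = -4*x*y + z - 6
(∇×B)₂ = ∂B₁/∂z − ∂B₃/∂x = 10*y*z - 4*z + 5
(∇×B)₃ = ∂B₂/∂x − ∂B₁/∂y = -12*x^2*y + 3*x^2 + 4*y*z - 5*z^2
∇×B = (-4*x*y + z - 6, 10*y*z - 4*z + 5, -12*x^2*y + 3*x^2 + 4*y*z - 5*z^2)
At (-1, 3, 3): (9, 83, -42).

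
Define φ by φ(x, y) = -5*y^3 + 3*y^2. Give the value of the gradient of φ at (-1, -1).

(0, -21)

∂φ/∂x = 0
∂φ/∂y = -15*y^2 + 6*y
∇φ = (0, -15*y^2 + 6*y)
At (-1, -1): (0, -21).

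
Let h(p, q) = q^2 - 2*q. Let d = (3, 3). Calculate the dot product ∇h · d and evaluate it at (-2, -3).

-24

∂h/∂p = 0
∂h/∂q = 2*q - 2
∇h at (-2, -3) = (0, -8)
∇h · d = (0)(3) + (-8)(3) = -24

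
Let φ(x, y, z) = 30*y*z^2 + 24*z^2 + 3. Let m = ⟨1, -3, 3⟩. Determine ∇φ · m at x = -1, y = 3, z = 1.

∂φ/∂x = 0
∂φ/∂y = 30*z^2
∂φ/∂z = 60*y*z + 48*z
∇φ at (-1, 3, 1) = (0, 30, 228)
∇φ · m = (0)(1) + (30)(-3) + (228)(3) = 594

594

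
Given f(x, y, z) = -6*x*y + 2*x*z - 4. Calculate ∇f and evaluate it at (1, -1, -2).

(2, -6, 2)

∂f/∂x = -6*y + 2*z
∂f/∂y = -6*x
∂f/∂z = 2*x
∇f = (-6*y + 2*z, -6*x, 2*x)
At (1, -1, -2): (2, -6, 2).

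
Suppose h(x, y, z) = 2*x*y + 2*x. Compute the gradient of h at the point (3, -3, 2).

∂h/∂x = 2*y + 2
∂h/∂y = 2*x
∂h/∂z = 0
∇h = (2*y + 2, 2*x, 0)
At (3, -3, 2): (-4, 6, 0).

(-4, 6, 0)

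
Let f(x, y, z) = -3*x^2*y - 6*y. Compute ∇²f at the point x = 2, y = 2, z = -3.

-12

∂²f/∂x² = -6*y
∂²f/∂y² = 0
∂²f/∂z² = 0
∇²f = -6*y
At (2, 2, -3): -12.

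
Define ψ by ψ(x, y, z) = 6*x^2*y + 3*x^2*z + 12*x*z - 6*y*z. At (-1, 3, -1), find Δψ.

∂²ψ/∂x² = 6*(2*y + z)
∂²ψ/∂y² = 0
∂²ψ/∂z² = 0
∇²ψ = 12*y + 6*z
At (-1, 3, -1): 30.

30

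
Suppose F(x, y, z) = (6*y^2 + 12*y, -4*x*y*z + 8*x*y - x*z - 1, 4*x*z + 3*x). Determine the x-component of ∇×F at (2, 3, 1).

26

(∇×F)_1 = ∂F₃/∂y − ∂F₂/∂z
= 0 − (-4*x*y - x)
= 4*x*y + x
At (2, 3, 1): 26.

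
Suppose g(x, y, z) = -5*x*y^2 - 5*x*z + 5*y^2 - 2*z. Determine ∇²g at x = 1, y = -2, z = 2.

∂²g/∂x² = 0
∂²g/∂y² = 10*(-x + 1)
∂²g/∂z² = 0
∇²g = -10*x + 10
At (1, -2, 2): 0.

0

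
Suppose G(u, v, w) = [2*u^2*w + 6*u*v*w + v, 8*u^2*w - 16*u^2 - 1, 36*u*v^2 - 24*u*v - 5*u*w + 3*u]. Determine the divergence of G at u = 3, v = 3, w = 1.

∂G₁/∂u = 4*u*w + 6*v*w
∂G₂/∂v = 0
∂G₃/∂w = -5*u
∇·G = 4*u*w - 5*u + 6*v*w
At (3, 3, 1): 15.

15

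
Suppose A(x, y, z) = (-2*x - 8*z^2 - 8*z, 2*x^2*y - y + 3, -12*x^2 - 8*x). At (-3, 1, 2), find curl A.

(0, -104, -12)

(∇×A)₁ = ∂A₃/∂y − ∂A₂/∂z = 0
(∇×A)₂ = ∂A₁/∂z − ∂A₃/∂x = 24*x - 16*z
(∇×A)₃ = ∂A₂/∂x − ∂A₁/∂y = 4*x*y
∇×A = (0, 24*x - 16*z, 4*x*y)
At (-3, 1, 2): (0, -104, -12).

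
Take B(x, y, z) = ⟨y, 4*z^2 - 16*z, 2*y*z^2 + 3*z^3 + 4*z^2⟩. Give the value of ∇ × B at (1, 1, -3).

(58, 0, -1)

(∇×B)₁ = ∂B₃/∂y − ∂B₂/∂z = 2*z^2 - 8*z + 16
(∇×B)₂ = ∂B₁/∂z − ∂B₃/∂x = 0
(∇×B)₃ = ∂B₂/∂x − ∂B₁/∂y = -1
∇×B = (2*z^2 - 8*z + 16, 0, -1)
At (1, 1, -3): (58, 0, -1).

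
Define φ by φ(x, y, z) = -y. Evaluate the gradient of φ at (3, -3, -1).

∂φ/∂x = 0
∂φ/∂y = -1
∂φ/∂z = 0
∇φ = (0, -1, 0)
At (3, -3, -1): (0, -1, 0).

(0, -1, 0)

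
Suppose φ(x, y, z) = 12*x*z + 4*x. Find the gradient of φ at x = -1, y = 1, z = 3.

∂φ/∂x = 12*z + 4
∂φ/∂y = 0
∂φ/∂z = 12*x
∇φ = (12*z + 4, 0, 12*x)
At (-1, 1, 3): (40, 0, -12).

(40, 0, -12)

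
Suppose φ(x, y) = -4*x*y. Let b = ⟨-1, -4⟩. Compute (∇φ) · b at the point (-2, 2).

-24

∂φ/∂x = -4*y
∂φ/∂y = -4*x
∇φ at (-2, 2) = (-8, 8)
∇φ · b = (-8)(-1) + (8)(-4) = -24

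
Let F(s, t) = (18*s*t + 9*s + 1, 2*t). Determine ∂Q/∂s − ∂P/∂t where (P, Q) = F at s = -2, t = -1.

∂F₂/∂s = 0
∂F₁/∂t = 18*s
Scalar curl = -18*s
At (-2, -1): 36.

36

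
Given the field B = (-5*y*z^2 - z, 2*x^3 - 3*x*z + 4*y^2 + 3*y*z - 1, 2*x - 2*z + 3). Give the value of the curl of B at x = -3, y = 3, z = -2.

(∇×B)₁ = ∂B₃/∂y − ∂B₂/∂z = 3*x - 3*y
(∇×B)₂ = ∂B₁/∂z − ∂B₃/∂x = -10*y*z - 3
(∇×B)₃ = ∂B₂/∂x − ∂B₁/∂y = 6*x^2 + 5*z^2 - 3*z
∇×B = (3*x - 3*y, -10*y*z - 3, 6*x^2 + 5*z^2 - 3*z)
At (-3, 3, -2): (-18, 57, 80).

(-18, 57, 80)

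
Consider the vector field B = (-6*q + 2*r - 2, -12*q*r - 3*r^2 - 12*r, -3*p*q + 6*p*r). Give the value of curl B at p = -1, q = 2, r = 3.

(∇×B)₁ = ∂B₃/∂q − ∂B₂/∂r = -3*p + 12*q + 6*r + 12
(∇×B)₂ = ∂B₁/∂r − ∂B₃/∂p = 3*q - 6*r + 2
(∇×B)₃ = ∂B₂/∂p − ∂B₁/∂q = 6
∇×B = (-3*p + 12*q + 6*r + 12, 3*q - 6*r + 2, 6)
At (-1, 2, 3): (57, -10, 6).

(57, -10, 6)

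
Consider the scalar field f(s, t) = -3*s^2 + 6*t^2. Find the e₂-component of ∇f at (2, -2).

-24

(∇f)_2 = ∂f/∂t = 12*t
At (2, -2): -24.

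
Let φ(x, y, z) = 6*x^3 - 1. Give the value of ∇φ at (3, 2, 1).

∂φ/∂x = 18*x^2
∂φ/∂y = 0
∂φ/∂z = 0
∇φ = (18*x^2, 0, 0)
At (3, 2, 1): (162, 0, 0).

(162, 0, 0)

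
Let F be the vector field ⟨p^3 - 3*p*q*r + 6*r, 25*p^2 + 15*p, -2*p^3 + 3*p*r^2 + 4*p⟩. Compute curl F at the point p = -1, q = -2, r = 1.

(∇×F)₁ = ∂F₃/∂q − ∂F₂/∂r = 0
(∇×F)₂ = ∂F₁/∂r − ∂F₃/∂p = 6*p^2 - 3*p*q - 3*r^2 + 2
(∇×F)₃ = ∂F₂/∂p − ∂F₁/∂q = 3*p*r + 50*p + 15
∇×F = (0, 6*p^2 - 3*p*q - 3*r^2 + 2, 3*p*r + 50*p + 15)
At (-1, -2, 1): (0, -1, -38).

(0, -1, -38)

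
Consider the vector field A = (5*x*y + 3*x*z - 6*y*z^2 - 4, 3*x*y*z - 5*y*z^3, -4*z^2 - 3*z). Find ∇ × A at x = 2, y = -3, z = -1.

(∇×A)₁ = ∂A₃/∂y − ∂A₂/∂z = -3*x*y + 15*y*z^2
(∇×A)₂ = ∂A₁/∂z − ∂A₃/∂x = 3*x - 12*y*z
(∇×A)₃ = ∂A₂/∂x − ∂A₁/∂y = -5*x + 3*y*z + 6*z^2
∇×A = (-3*x*y + 15*y*z^2, 3*x - 12*y*z, -5*x + 3*y*z + 6*z^2)
At (2, -3, -1): (-27, -30, 5).

(-27, -30, 5)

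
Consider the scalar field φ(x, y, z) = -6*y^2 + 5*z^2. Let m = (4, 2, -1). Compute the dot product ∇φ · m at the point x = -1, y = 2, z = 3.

-78

∂φ/∂x = 0
∂φ/∂y = -12*y
∂φ/∂z = 10*z
∇φ at (-1, 2, 3) = (0, -24, 30)
∇φ · m = (0)(4) + (-24)(2) + (30)(-1) = -78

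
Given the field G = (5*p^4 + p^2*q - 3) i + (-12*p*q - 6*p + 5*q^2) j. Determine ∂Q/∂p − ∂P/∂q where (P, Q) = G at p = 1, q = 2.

-31

∂G₂/∂p = -12*q - 6
∂G₁/∂q = p^2
Scalar curl = -p^2 - 12*q - 6
At (1, 2): -31.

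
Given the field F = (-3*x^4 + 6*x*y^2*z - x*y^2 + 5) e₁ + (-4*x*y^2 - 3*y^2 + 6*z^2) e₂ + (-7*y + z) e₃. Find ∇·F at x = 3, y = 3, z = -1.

∂F₁/∂x = -12*x^3 + 6*y^2*z - y^2
∂F₂/∂y = -8*x*y - 6*y
∂F₃/∂z = 1
∇·F = -12*x^3 - 8*x*y + 6*y^2*z - y^2 - 6*y + 1
At (3, 3, -1): -476.

-476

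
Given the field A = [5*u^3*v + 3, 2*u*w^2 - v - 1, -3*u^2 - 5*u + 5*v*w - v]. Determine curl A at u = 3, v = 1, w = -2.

(13, 23, -127)

(∇×A)₁ = ∂A₃/∂v − ∂A₂/∂w = -4*u*w + 5*w - 1
(∇×A)₂ = ∂A₁/∂w − ∂A₃/∂u = 6*u + 5
(∇×A)₃ = ∂A₂/∂u − ∂A₁/∂v = -5*u^3 + 2*w^2
∇×A = (-4*u*w + 5*w - 1, 6*u + 5, -5*u^3 + 2*w^2)
At (3, 1, -2): (13, 23, -127).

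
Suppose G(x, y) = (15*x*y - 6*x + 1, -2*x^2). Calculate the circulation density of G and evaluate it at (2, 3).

∂G₂/∂x = -4*x
∂G₁/∂y = 15*x
Scalar curl = -19*x
At (2, 3): -38.

-38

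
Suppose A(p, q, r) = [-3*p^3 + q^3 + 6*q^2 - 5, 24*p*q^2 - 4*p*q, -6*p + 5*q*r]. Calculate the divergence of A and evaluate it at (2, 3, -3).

259

∂A₁/∂p = -9*p^2
∂A₂/∂q = 48*p*q - 4*p
∂A₃/∂r = 5*q
∇·A = -9*p^2 + 48*p*q - 4*p + 5*q
At (2, 3, -3): 259.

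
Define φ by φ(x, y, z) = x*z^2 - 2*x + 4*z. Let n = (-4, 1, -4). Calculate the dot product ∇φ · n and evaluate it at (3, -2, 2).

-72

∂φ/∂x = z^2 - 2
∂φ/∂y = 0
∂φ/∂z = 2*x*z + 4
∇φ at (3, -2, 2) = (2, 0, 16)
∇φ · n = (2)(-4) + (0)(1) + (16)(-4) = -72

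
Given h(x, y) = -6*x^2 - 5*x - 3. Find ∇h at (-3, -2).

(31, 0)

∂h/∂x = -12*x - 5
∂h/∂y = 0
∇h = (-12*x - 5, 0)
At (-3, -2): (31, 0).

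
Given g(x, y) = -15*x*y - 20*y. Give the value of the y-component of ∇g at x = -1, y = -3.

(∇g)_2 = ∂g/∂y = -15*x - 20
At (-1, -3): -5.

-5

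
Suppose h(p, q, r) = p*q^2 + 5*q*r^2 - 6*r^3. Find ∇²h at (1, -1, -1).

28

∂²h/∂p² = 0
∂²h/∂q² = 2*p
∂²h/∂r² = 2*(5*q - 18*r)
∇²h = 2*p + 10*q - 36*r
At (1, -1, -1): 28.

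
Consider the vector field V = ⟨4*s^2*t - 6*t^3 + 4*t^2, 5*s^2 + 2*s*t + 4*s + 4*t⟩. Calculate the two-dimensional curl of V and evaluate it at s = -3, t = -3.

∂V₂/∂s = 10*s + 2*t + 4
∂V₁/∂t = 4*s^2 - 18*t^2 + 8*t
Scalar curl = -4*s^2 + 10*s + 18*t^2 - 6*t + 4
At (-3, -3): 118.

118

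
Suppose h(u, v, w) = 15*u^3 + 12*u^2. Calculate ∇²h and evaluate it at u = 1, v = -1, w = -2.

∂²h/∂u² = 6*(15*u + 4)
∂²h/∂v² = 0
∂²h/∂w² = 0
∇²h = 90*u + 24
At (1, -1, -2): 114.

114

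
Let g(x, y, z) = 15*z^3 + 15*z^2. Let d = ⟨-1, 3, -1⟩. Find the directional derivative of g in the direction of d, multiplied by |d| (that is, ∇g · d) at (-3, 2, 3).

∂g/∂x = 0
∂g/∂y = 0
∂g/∂z = 45*z^2 + 30*z
∇g at (-3, 2, 3) = (0, 0, 495)
∇g · d = (0)(-1) + (0)(3) + (495)(-1) = -495

-495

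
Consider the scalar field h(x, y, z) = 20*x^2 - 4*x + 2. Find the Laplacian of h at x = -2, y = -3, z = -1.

∂²h/∂x² = 40
∂²h/∂y² = 0
∂²h/∂z² = 0
∇²h = 40
At (-2, -3, -1): 40.

40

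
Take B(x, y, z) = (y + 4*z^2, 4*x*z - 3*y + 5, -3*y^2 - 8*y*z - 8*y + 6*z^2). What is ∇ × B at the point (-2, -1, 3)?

(-18, 24, 11)

(∇×B)₁ = ∂B₃/∂y − ∂B₂/∂z = -4*x - 6*y - 8*z - 8
(∇×B)₂ = ∂B₁/∂z − ∂B₃/∂x = 8*z
(∇×B)₃ = ∂B₂/∂x − ∂B₁/∂y = 4*z - 1
∇×B = (-4*x - 6*y - 8*z - 8, 8*z, 4*z - 1)
At (-2, -1, 3): (-18, 24, 11).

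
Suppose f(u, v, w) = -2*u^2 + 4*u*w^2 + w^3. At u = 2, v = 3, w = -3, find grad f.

∂f/∂u = -4*u + 4*w^2
∂f/∂v = 0
∂f/∂w = 8*u*w + 3*w^2
∇f = (-4*u + 4*w^2, 0, 8*u*w + 3*w^2)
At (2, 3, -3): (28, 0, -21).

(28, 0, -21)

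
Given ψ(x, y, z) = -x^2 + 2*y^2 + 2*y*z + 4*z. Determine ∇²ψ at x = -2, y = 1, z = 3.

2

∂²ψ/∂x² = -2
∂²ψ/∂y² = 4
∂²ψ/∂z² = 0
∇²ψ = 2
At (-2, 1, 3): 2.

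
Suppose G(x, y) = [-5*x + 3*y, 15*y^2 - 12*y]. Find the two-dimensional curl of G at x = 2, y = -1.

∂G₂/∂x = 0
∂G₁/∂y = 3
Scalar curl = -3
At (2, -1): -3.

-3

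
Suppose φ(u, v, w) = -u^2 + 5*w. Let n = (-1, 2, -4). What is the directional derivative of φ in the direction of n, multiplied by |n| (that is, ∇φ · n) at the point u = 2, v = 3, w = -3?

-16

∂φ/∂u = -2*u
∂φ/∂v = 0
∂φ/∂w = 5
∇φ at (2, 3, -3) = (-4, 0, 5)
∇φ · n = (-4)(-1) + (0)(2) + (5)(-4) = -16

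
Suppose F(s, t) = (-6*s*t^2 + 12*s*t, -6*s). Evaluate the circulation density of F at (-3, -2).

102

∂F₂/∂s = -6
∂F₁/∂t = -12*s*t + 12*s
Scalar curl = 12*s*t - 12*s - 6
At (-3, -2): 102.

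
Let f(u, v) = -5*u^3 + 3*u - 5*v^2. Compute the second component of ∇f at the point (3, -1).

(∇f)_2 = ∂f/∂v = -10*v
At (3, -1): 10.

10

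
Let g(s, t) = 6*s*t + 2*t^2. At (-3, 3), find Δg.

4

∂²g/∂s² = 0
∂²g/∂t² = 4
∇²g = 4
At (-3, 3): 4.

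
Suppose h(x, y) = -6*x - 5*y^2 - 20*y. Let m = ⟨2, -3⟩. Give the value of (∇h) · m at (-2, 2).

108

∂h/∂x = -6
∂h/∂y = -10*y - 20
∇h at (-2, 2) = (-6, -40)
∇h · m = (-6)(2) + (-40)(-3) = 108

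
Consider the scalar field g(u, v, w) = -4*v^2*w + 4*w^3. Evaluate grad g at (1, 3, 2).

(0, -48, 12)

∂g/∂u = 0
∂g/∂v = -8*v*w
∂g/∂w = -4*v^2 + 12*w^2
∇g = (0, -8*v*w, -4*v^2 + 12*w^2)
At (1, 3, 2): (0, -48, 12).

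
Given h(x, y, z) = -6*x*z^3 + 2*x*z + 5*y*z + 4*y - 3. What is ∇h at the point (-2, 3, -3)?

∂h/∂x = -6*z^3 + 2*z
∂h/∂y = 5*z + 4
∂h/∂z = -18*x*z^2 + 2*x + 5*y
∇h = (-6*z^3 + 2*z, 5*z + 4, -18*x*z^2 + 2*x + 5*y)
At (-2, 3, -3): (156, -11, 335).

(156, -11, 335)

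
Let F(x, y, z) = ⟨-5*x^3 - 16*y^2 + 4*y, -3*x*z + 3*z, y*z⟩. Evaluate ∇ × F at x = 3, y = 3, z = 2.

(∇×F)₁ = ∂F₃/∂y − ∂F₂/∂z = 3*x + z - 3
(∇×F)₂ = ∂F₁/∂z − ∂F₃/∂x = 0
(∇×F)₃ = ∂F₂/∂x − ∂F₁/∂y = 32*y - 3*z - 4
∇×F = (3*x + z - 3, 0, 32*y - 3*z - 4)
At (3, 3, 2): (8, 0, 86).

(8, 0, 86)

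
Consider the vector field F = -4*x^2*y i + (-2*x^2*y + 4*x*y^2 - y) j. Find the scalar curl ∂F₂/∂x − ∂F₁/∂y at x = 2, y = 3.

∂F₂/∂x = -4*x*y + 4*y^2
∂F₁/∂y = -4*x^2
Scalar curl = 4*x^2 - 4*x*y + 4*y^2
At (2, 3): 28.

28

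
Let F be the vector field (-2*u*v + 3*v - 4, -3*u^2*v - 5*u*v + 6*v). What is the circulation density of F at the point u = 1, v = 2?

-23

∂F₂/∂u = -6*u*v - 5*v
∂F₁/∂v = -2*u + 3
Scalar curl = -6*u*v + 2*u - 5*v - 3
At (1, 2): -23.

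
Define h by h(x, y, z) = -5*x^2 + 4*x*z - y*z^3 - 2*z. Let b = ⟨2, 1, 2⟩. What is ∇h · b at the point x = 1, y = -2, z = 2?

∂h/∂x = -10*x + 4*z
∂h/∂y = -z^3
∂h/∂z = 4*x - 3*y*z^2 - 2
∇h at (1, -2, 2) = (-2, -8, 26)
∇h · b = (-2)(2) + (-8)(1) + (26)(2) = 40

40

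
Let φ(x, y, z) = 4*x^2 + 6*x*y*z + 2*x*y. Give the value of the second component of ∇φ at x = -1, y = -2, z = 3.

-20

(∇φ)_2 = ∂φ/∂y = 6*x*z + 2*x
At (-1, -2, 3): -20.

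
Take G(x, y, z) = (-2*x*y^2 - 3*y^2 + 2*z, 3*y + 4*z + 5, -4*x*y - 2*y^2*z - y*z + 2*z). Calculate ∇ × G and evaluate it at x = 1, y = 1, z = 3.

(-23, 6, 10)

(∇×G)₁ = ∂G₃/∂y − ∂G₂/∂z = -4*x - 4*y*z - z - 4
(∇×G)₂ = ∂G₁/∂z − ∂G₃/∂x = 4*y + 2
(∇×G)₃ = ∂G₂/∂x − ∂G₁/∂y = 4*x*y + 6*y
∇×G = (-4*x - 4*y*z - z - 4, 4*y + 2, 4*x*y + 6*y)
At (1, 1, 3): (-23, 6, 10).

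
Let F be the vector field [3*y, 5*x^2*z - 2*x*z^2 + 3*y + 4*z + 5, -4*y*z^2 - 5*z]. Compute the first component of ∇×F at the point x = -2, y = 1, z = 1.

(∇×F)_1 = ∂F₃/∂y − ∂F₂/∂z
= -4*z^2 − (5*x^2 - 4*x*z + 4)
= -5*x^2 + 4*x*z - 4*z^2 - 4
At (-2, 1, 1): -36.

-36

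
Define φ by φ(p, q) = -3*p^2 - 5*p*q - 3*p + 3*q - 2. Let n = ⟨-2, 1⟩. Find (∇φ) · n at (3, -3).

0

∂φ/∂p = -6*p - 5*q - 3
∂φ/∂q = -5*p + 3
∇φ at (3, -3) = (-6, -12)
∇φ · n = (-6)(-2) + (-12)(1) = 0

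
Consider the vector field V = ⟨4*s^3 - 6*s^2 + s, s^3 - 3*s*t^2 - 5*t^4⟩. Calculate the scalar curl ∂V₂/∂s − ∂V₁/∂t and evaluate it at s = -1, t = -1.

0

∂V₂/∂s = 3*s^2 - 3*t^2
∂V₁/∂t = 0
Scalar curl = 3*s^2 - 3*t^2
At (-1, -1): 0.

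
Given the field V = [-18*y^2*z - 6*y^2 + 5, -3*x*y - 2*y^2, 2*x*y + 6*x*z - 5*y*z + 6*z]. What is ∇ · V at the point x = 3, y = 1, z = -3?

6

∂V₁/∂x = 0
∂V₂/∂y = -3*x - 4*y
∂V₃/∂z = 6*x - 5*y + 6
∇·V = 3*x - 9*y + 6
At (3, 1, -3): 6.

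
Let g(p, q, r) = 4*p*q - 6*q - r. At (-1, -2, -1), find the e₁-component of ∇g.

-8

(∇g)_1 = ∂g/∂p = 4*q
At (-1, -2, -1): -8.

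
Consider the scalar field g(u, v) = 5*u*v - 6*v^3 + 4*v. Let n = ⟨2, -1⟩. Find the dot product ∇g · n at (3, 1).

∂g/∂u = 5*v
∂g/∂v = 5*u - 18*v^2 + 4
∇g at (3, 1) = (5, 1)
∇g · n = (5)(2) + (1)(-1) = 9

9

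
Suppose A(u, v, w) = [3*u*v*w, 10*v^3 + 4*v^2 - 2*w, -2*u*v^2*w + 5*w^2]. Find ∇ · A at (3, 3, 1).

259

∂A₁/∂u = 3*v*w
∂A₂/∂v = 30*v^2 + 8*v
∂A₃/∂w = -2*u*v^2 + 10*w
∇·A = -2*u*v^2 + 30*v^2 + 3*v*w + 8*v + 10*w
At (3, 3, 1): 259.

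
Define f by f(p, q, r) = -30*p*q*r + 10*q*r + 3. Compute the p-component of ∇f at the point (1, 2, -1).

(∇f)_1 = ∂f/∂p = -30*q*r
At (1, 2, -1): 60.

60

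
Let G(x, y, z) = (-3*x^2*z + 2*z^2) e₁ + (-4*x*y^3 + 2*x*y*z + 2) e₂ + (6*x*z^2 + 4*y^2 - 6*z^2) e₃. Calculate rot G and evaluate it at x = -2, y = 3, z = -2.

(36, -44, -120)

(∇×G)₁ = ∂G₃/∂y − ∂G₂/∂z = -2*x*y + 8*y
(∇×G)₂ = ∂G₁/∂z − ∂G₃/∂x = -3*x^2 - 6*z^2 + 4*z
(∇×G)₃ = ∂G₂/∂x − ∂G₁/∂y = -4*y^3 + 2*y*z
∇×G = (-2*x*y + 8*y, -3*x^2 - 6*z^2 + 4*z, -4*y^3 + 2*y*z)
At (-2, 3, -2): (36, -44, -120).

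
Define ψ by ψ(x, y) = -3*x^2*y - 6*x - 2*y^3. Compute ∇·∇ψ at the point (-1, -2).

36

∂²ψ/∂x² = -6*y
∂²ψ/∂y² = -12*y
∇²ψ = -18*y
At (-1, -2): 36.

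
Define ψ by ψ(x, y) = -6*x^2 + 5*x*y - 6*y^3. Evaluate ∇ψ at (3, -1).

(-41, -3)

∂ψ/∂x = -12*x + 5*y
∂ψ/∂y = 5*x - 18*y^2
∇ψ = (-12*x + 5*y, 5*x - 18*y^2)
At (3, -1): (-41, -3).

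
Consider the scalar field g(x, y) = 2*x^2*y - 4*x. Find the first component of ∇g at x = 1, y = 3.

(∇g)_1 = ∂g/∂x = 4*x*y - 4
At (1, 3): 8.

8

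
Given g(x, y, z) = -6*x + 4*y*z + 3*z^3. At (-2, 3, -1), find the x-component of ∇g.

-6

(∇g)_1 = ∂g/∂x = -6
At (-2, 3, -1): -6.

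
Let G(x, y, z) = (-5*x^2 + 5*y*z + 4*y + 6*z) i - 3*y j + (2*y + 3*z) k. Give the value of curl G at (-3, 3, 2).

(∇×G)₁ = ∂G₃/∂y − ∂G₂/∂z = 2
(∇×G)₂ = ∂G₁/∂z − ∂G₃/∂x = 5*y + 6
(∇×G)₃ = ∂G₂/∂x − ∂G₁/∂y = -5*z - 4
∇×G = (2, 5*y + 6, -5*z - 4)
At (-3, 3, 2): (2, 21, -14).

(2, 21, -14)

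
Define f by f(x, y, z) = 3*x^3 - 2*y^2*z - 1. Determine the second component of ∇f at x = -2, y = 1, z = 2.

-8

(∇f)_2 = ∂f/∂y = -4*y*z
At (-2, 1, 2): -8.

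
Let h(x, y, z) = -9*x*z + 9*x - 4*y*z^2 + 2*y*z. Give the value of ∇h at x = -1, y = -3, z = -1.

∂h/∂x = -9*z + 9
∂h/∂y = -4*z^2 + 2*z
∂h/∂z = -9*x - 8*y*z + 2*y
∇h = (-9*z + 9, -4*z^2 + 2*z, -9*x - 8*y*z + 2*y)
At (-1, -3, -1): (18, -6, -21).

(18, -6, -21)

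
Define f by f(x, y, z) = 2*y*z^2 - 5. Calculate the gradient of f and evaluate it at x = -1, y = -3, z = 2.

∂f/∂x = 0
∂f/∂y = 2*z^2
∂f/∂z = 4*y*z
∇f = (0, 2*z^2, 4*y*z)
At (-1, -3, 2): (0, 8, -24).

(0, 8, -24)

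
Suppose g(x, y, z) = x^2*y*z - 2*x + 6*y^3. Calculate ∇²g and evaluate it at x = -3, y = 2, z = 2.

80

∂²g/∂x² = 2*y*z
∂²g/∂y² = 36*y
∂²g/∂z² = 0
∇²g = 2*y*z + 36*y
At (-3, 2, 2): 80.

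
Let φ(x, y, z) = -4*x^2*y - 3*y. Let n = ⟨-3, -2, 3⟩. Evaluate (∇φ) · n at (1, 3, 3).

86

∂φ/∂x = -8*x*y
∂φ/∂y = -4*x^2 - 3
∂φ/∂z = 0
∇φ at (1, 3, 3) = (-24, -7, 0)
∇φ · n = (-24)(-3) + (-7)(-2) + (0)(3) = 86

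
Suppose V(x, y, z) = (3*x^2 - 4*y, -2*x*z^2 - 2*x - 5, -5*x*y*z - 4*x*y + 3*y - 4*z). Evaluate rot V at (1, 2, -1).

(∇×V)₁ = ∂V₃/∂y − ∂V₂/∂z = -x*z - 4*x + 3
(∇×V)₂ = ∂V₁/∂z − ∂V₃/∂x = 5*y*z + 4*y
(∇×V)₃ = ∂V₂/∂x − ∂V₁/∂y = -2*z^2 + 2
∇×V = (-x*z - 4*x + 3, 5*y*z + 4*y, -2*z^2 + 2)
At (1, 2, -1): (0, -2, 0).

(0, -2, 0)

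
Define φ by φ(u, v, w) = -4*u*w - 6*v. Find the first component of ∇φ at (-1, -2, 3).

(∇φ)_1 = ∂φ/∂u = -4*w
At (-1, -2, 3): -12.

-12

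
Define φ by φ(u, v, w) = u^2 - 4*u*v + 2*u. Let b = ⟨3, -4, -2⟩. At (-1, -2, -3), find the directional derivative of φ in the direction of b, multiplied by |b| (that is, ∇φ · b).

8

∂φ/∂u = 2*u - 4*v + 2
∂φ/∂v = -4*u
∂φ/∂w = 0
∇φ at (-1, -2, -3) = (8, 4, 0)
∇φ · b = (8)(3) + (4)(-4) + (0)(-2) = 8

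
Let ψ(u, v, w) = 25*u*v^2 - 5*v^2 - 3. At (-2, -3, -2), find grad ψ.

∂ψ/∂u = 25*v^2
∂ψ/∂v = 50*u*v - 10*v
∂ψ/∂w = 0
∇ψ = (25*v^2, 50*u*v - 10*v, 0)
At (-2, -3, -2): (225, 330, 0).

(225, 330, 0)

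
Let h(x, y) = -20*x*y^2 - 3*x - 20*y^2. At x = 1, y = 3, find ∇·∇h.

-80

∂²h/∂x² = 0
∂²h/∂y² = -40*(x + 1)
∇²h = -40*x - 40
At (1, 3): -80.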